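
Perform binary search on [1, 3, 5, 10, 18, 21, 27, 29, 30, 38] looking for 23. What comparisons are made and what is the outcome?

Binary search for 23 in [1, 3, 5, 10, 18, 21, 27, 29, 30, 38]:

lo=0, hi=9, mid=4, arr[mid]=18 -> 18 < 23, search right half
lo=5, hi=9, mid=7, arr[mid]=29 -> 29 > 23, search left half
lo=5, hi=6, mid=5, arr[mid]=21 -> 21 < 23, search right half
lo=6, hi=6, mid=6, arr[mid]=27 -> 27 > 23, search left half
lo=6 > hi=5, target 23 not found

Binary search determines that 23 is not in the array after 4 comparisons. The search space was exhausted without finding the target.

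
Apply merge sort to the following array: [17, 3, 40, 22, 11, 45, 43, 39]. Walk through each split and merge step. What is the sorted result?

Merge sort trace:

Split: [17, 3, 40, 22, 11, 45, 43, 39] -> [17, 3, 40, 22] and [11, 45, 43, 39]
  Split: [17, 3, 40, 22] -> [17, 3] and [40, 22]
    Split: [17, 3] -> [17] and [3]
    Merge: [17] + [3] -> [3, 17]
    Split: [40, 22] -> [40] and [22]
    Merge: [40] + [22] -> [22, 40]
  Merge: [3, 17] + [22, 40] -> [3, 17, 22, 40]
  Split: [11, 45, 43, 39] -> [11, 45] and [43, 39]
    Split: [11, 45] -> [11] and [45]
    Merge: [11] + [45] -> [11, 45]
    Split: [43, 39] -> [43] and [39]
    Merge: [43] + [39] -> [39, 43]
  Merge: [11, 45] + [39, 43] -> [11, 39, 43, 45]
Merge: [3, 17, 22, 40] + [11, 39, 43, 45] -> [3, 11, 17, 22, 39, 40, 43, 45]

Final sorted array: [3, 11, 17, 22, 39, 40, 43, 45]

The merge sort proceeds by recursively splitting the array and merging sorted halves.
After all merges, the sorted array is [3, 11, 17, 22, 39, 40, 43, 45].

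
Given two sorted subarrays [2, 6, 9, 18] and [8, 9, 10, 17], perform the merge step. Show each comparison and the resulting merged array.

Merging process:

Compare 2 vs 8: take 2 from left. Merged: [2]
Compare 6 vs 8: take 6 from left. Merged: [2, 6]
Compare 9 vs 8: take 8 from right. Merged: [2, 6, 8]
Compare 9 vs 9: take 9 from left. Merged: [2, 6, 8, 9]
Compare 18 vs 9: take 9 from right. Merged: [2, 6, 8, 9, 9]
Compare 18 vs 10: take 10 from right. Merged: [2, 6, 8, 9, 9, 10]
Compare 18 vs 17: take 17 from right. Merged: [2, 6, 8, 9, 9, 10, 17]
Append remaining from left: [18]. Merged: [2, 6, 8, 9, 9, 10, 17, 18]

Final merged array: [2, 6, 8, 9, 9, 10, 17, 18]
Total comparisons: 7

The merged array is [2, 6, 8, 9, 9, 10, 17, 18], requiring 7 comparisons. The merge step runs in O(n) time where n is the total number of elements.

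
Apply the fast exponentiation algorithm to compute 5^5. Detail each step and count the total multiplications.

Computing 5^5 by squaring (build up from 5^1; each line after the first costs one multiplication):

5^1 = 5
5^2 = (5^1)^2 = 5^2 = 25
5^4 = (5^2)^2 = 25^2 = 625
5^5 = 5 * 5^4 = 5 * 625 = 3125

Result: 3125
Multiplications needed: 3 (3 lines after 5^1)

5^5 = 3125. Using exponentiation by squaring, this requires 3 multiplications. The key idea: if the exponent is even, square the half-power; if odd, multiply by the base once.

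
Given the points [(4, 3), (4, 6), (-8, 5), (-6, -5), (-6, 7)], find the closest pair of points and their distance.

Computing all pairwise distances among 5 points:

d((4, 3), (4, 6)) = 3.0
d((4, 3), (-8, 5)) = 12.1655
d((4, 3), (-6, -5)) = 12.8062
d((4, 3), (-6, 7)) = 10.7703
d((4, 6), (-8, 5)) = 12.0416
d((4, 6), (-6, -5)) = 14.8661
d((4, 6), (-6, 7)) = 10.0499
d((-8, 5), (-6, -5)) = 10.198
d((-8, 5), (-6, 7)) = 2.8284 <-- minimum
d((-6, -5), (-6, 7)) = 12.0

Closest pair: (-8, 5) and (-6, 7) with distance 2.8284

The closest pair is (-8, 5) and (-6, 7) with Euclidean distance 2.8284. For 5 points, brute-force pairwise comparison is shown above. For large n, the divide-and-conquer algorithm (sort by x, recurse on halves, check the dividing strip) achieves O(n log n).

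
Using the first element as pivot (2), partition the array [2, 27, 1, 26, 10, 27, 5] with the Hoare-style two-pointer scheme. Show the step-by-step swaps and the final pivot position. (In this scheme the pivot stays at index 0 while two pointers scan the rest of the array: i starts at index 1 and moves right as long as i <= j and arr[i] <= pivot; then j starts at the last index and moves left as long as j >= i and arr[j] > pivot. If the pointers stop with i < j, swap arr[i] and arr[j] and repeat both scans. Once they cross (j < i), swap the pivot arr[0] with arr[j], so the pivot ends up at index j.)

Hoare-style two-pointer partition with pivot = 2:

Initial array: [2, 27, 1, 26, 10, 27, 5]

Pointers start at i = 1, j = 6.
i stops at index 1 (arr[1]=27 > 2), j stops at index 2 (arr[2]=1 <= 2): swap arr[1] and arr[2], array becomes [2, 1, 27, 26, 10, 27, 5]
i ends at 2, j ends at 1: the pointers have crossed (j < i), so scanning stops.

Swap pivot arr[0] with arr[1] to place pivot at position 1: [1, 2, 27, 26, 10, 27, 5]
Pivot position: 1

After partitioning with pivot 2, the array becomes [1, 2, 27, 26, 10, 27, 5]. The pivot is placed at index 1. All elements to the left of the pivot are <= 2, and all elements to the right are > 2.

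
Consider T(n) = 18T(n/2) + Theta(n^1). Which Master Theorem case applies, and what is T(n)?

Master Theorem for T(n) = 18T(n/2) + O(n^1):

a = 18, b = 2, c = 1
log_b(a) = log_2(18) = 4.1699

Case 1: c = 1 < log_2(18) = 4.1699
T(n) = O(n^(log_2 18))

For T(n) = 18T(n/2) + O(n^1): log_2(18) = 4.1699. This is Case 1 of the Master Theorem (c < log_b(a), work dominated by leaves), giving O(n^(log_2 18)).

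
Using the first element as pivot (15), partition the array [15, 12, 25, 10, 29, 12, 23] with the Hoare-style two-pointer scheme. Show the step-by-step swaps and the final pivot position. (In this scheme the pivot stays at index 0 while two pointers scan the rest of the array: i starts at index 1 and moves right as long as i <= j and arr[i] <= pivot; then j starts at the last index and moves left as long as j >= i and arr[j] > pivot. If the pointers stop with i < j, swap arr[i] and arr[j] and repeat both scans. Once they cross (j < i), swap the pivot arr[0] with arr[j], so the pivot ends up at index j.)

Hoare-style two-pointer partition with pivot = 15:

Initial array: [15, 12, 25, 10, 29, 12, 23]

Pointers start at i = 1, j = 6.
i stops at index 2 (arr[2]=25 > 15), j stops at index 5 (arr[5]=12 <= 15): swap arr[2] and arr[5], array becomes [15, 12, 12, 10, 29, 25, 23]
i ends at 4, j ends at 3: the pointers have crossed (j < i), so scanning stops.

Swap pivot arr[0] with arr[3] to place pivot at position 3: [10, 12, 12, 15, 29, 25, 23]
Pivot position: 3

After partitioning with pivot 15, the array becomes [10, 12, 12, 15, 29, 25, 23]. The pivot is placed at index 3. All elements to the left of the pivot are <= 15, and all elements to the right are > 15.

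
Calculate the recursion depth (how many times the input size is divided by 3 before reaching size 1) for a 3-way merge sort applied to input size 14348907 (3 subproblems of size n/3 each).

For divide and conquer with division factor 3:

Problem sizes at each level:
Level 0: 14348907
Level 1: 4782969
Level 2: 1594323
Level 3: 531441
Level 4: 177147
Level 5: 59049
Level 6: 19683
Level 7: 6561
Level 8: 2187
Level 9: 729
Level 10: 243
Level 11: 81
Level 12: 27
Level 13: 9
Level 14: 3
Level 15: 1

The root is level 0 and the size-1 base case is level 15 (the tree spans levels 0 through 15, i.e. 16 levels counting the root), so the depth is the number of divisions: log_3(14348907) = 15

The recursion tree depth is log_3(14348907) = 15. At each level, the problem size is divided by 3, so it takes 15 divisions to reduce to a base case of size 1. The algorithm makes 3 recursive calls at each level.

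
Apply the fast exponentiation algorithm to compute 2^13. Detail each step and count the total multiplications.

Computing 2^13 by squaring (build up from 2^1; each line after the first costs one multiplication):

2^1 = 2
2^2 = (2^1)^2 = 2^2 = 4
2^3 = 2 * 2^2 = 2 * 4 = 8
2^6 = (2^3)^2 = 8^2 = 64
2^12 = (2^6)^2 = 64^2 = 4096
2^13 = 2 * 2^12 = 2 * 4096 = 8192

Result: 8192
Multiplications needed: 5 (5 lines after 2^1)

2^13 = 8192. Using exponentiation by squaring, this requires 5 multiplications. The key idea: if the exponent is even, square the half-power; if odd, multiply by the base once.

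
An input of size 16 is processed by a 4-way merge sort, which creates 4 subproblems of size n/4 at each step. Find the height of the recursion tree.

For divide and conquer with division factor 4:

Problem sizes at each level:
Level 0: 16
Level 1: 4
Level 2: 1

The root is level 0 and the size-1 base case is level 2 (the tree spans levels 0 through 2, i.e. 3 levels counting the root), so the depth is the number of divisions: log_4(16) = 2

The recursion tree depth is log_4(16) = 2. At each level, the problem size is divided by 4, so it takes 2 divisions to reduce to a base case of size 1. The algorithm makes 4 recursive calls at each level.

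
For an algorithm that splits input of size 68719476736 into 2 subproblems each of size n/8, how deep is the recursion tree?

For divide and conquer with division factor 8:

Problem sizes at each level:
Level 0: 68719476736
Level 1: 8589934592
Level 2: 1073741824
Level 3: 134217728
Level 4: 16777216
Level 5: 2097152
Level 6: 262144
Level 7: 32768
Level 8: 4096
Level 9: 512
Level 10: 64
Level 11: 8
Level 12: 1

The root is level 0 and the size-1 base case is level 12 (the tree spans levels 0 through 12, i.e. 13 levels counting the root), so the depth is the number of divisions: log_8(68719476736) = 12

The recursion tree depth is log_8(68719476736) = 12. At each level, the problem size is divided by 8, so it takes 12 divisions to reduce to a base case of size 1. The algorithm makes 2 recursive calls at each level.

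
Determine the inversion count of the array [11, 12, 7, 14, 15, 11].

Finding inversions in [11, 12, 7, 14, 15, 11]:

(0, 2): arr[0]=11 > arr[2]=7
(1, 2): arr[1]=12 > arr[2]=7
(1, 5): arr[1]=12 > arr[5]=11
(3, 5): arr[3]=14 > arr[5]=11
(4, 5): arr[4]=15 > arr[5]=11

Total inversions: 5

The array has 5 inversion(s): (0,2), (1,2), (1,5), (3,5), (4,5). Each pair (i,j) satisfies i < j and arr[i] > arr[j].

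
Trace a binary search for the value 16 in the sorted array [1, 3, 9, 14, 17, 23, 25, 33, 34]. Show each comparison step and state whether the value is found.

Binary search for 16 in [1, 3, 9, 14, 17, 23, 25, 33, 34]:

lo=0, hi=8, mid=4, arr[mid]=17 -> 17 > 16, search left half
lo=0, hi=3, mid=1, arr[mid]=3 -> 3 < 16, search right half
lo=2, hi=3, mid=2, arr[mid]=9 -> 9 < 16, search right half
lo=3, hi=3, mid=3, arr[mid]=14 -> 14 < 16, search right half
lo=4 > hi=3, target 16 not found

Binary search determines that 16 is not in the array after 4 comparisons. The search space was exhausted without finding the target.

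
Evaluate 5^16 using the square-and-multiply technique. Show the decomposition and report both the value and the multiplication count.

Computing 5^16 by squaring (build up from 5^1; each line after the first costs one multiplication):

5^1 = 5
5^2 = (5^1)^2 = 5^2 = 25
5^4 = (5^2)^2 = 25^2 = 625
5^8 = (5^4)^2 = 625^2 = 390625
5^16 = (5^8)^2 = 390625^2 = 152587890625

Result: 152587890625
Multiplications needed: 4 (4 lines after 5^1)

5^16 = 152587890625. Using exponentiation by squaring, this requires 4 multiplications. The key idea: if the exponent is even, square the half-power; if odd, multiply by the base once.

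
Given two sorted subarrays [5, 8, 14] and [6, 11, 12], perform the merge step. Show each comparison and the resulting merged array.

Merging process:

Compare 5 vs 6: take 5 from left. Merged: [5]
Compare 8 vs 6: take 6 from right. Merged: [5, 6]
Compare 8 vs 11: take 8 from left. Merged: [5, 6, 8]
Compare 14 vs 11: take 11 from right. Merged: [5, 6, 8, 11]
Compare 14 vs 12: take 12 from right. Merged: [5, 6, 8, 11, 12]
Append remaining from left: [14]. Merged: [5, 6, 8, 11, 12, 14]

Final merged array: [5, 6, 8, 11, 12, 14]
Total comparisons: 5

The merged array is [5, 6, 8, 11, 12, 14], requiring 5 comparisons. The merge step runs in O(n) time where n is the total number of elements.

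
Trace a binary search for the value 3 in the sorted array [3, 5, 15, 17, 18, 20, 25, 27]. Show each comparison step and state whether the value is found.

Binary search for 3 in [3, 5, 15, 17, 18, 20, 25, 27]:

lo=0, hi=7, mid=3, arr[mid]=17 -> 17 > 3, search left half
lo=0, hi=2, mid=1, arr[mid]=5 -> 5 > 3, search left half
lo=0, hi=0, mid=0, arr[mid]=3 -> Found target at index 0!

Binary search finds 3 at index 0 after 3 comparisons. The search repeatedly halves the search space by comparing with the middle element.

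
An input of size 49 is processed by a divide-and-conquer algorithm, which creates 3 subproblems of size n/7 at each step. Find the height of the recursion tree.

For divide and conquer with division factor 7:

Problem sizes at each level:
Level 0: 49
Level 1: 7
Level 2: 1

The root is level 0 and the size-1 base case is level 2 (the tree spans levels 0 through 2, i.e. 3 levels counting the root), so the depth is the number of divisions: log_7(49) = 2

The recursion tree depth is log_7(49) = 2. At each level, the problem size is divided by 7, so it takes 2 divisions to reduce to a base case of size 1. The algorithm makes 3 recursive calls at each level.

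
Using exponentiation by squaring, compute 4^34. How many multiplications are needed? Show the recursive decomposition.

Computing 4^34 by squaring (build up from 4^1; each line after the first costs one multiplication):

4^1 = 4
4^2 = (4^1)^2 = 4^2 = 16
4^4 = (4^2)^2 = 16^2 = 256
4^8 = (4^4)^2 = 256^2 = 65536
4^16 = (4^8)^2 = 65536^2 = 4294967296
4^17 = 4 * 4^16 = 4 * 4294967296 = 17179869184
4^34 = (4^17)^2 = 17179869184^2 = 295147905179352825856

Result: 295147905179352825856
Multiplications needed: 6 (6 lines after 4^1)

4^34 = 295147905179352825856. Using exponentiation by squaring, this requires 6 multiplications. The key idea: if the exponent is even, square the half-power; if odd, multiply by the base once.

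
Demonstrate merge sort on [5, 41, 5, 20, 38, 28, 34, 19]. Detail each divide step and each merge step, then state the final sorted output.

Merge sort trace:

Split: [5, 41, 5, 20, 38, 28, 34, 19] -> [5, 41, 5, 20] and [38, 28, 34, 19]
  Split: [5, 41, 5, 20] -> [5, 41] and [5, 20]
    Split: [5, 41] -> [5] and [41]
    Merge: [5] + [41] -> [5, 41]
    Split: [5, 20] -> [5] and [20]
    Merge: [5] + [20] -> [5, 20]
  Merge: [5, 41] + [5, 20] -> [5, 5, 20, 41]
  Split: [38, 28, 34, 19] -> [38, 28] and [34, 19]
    Split: [38, 28] -> [38] and [28]
    Merge: [38] + [28] -> [28, 38]
    Split: [34, 19] -> [34] and [19]
    Merge: [34] + [19] -> [19, 34]
  Merge: [28, 38] + [19, 34] -> [19, 28, 34, 38]
Merge: [5, 5, 20, 41] + [19, 28, 34, 38] -> [5, 5, 19, 20, 28, 34, 38, 41]

Final sorted array: [5, 5, 19, 20, 28, 34, 38, 41]

The merge sort proceeds by recursively splitting the array and merging sorted halves.
After all merges, the sorted array is [5, 5, 19, 20, 28, 34, 38, 41].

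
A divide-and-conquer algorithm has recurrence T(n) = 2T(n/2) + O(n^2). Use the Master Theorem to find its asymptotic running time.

Master Theorem for T(n) = 2T(n/2) + O(n^2):

a = 2, b = 2, c = 2
log_b(a) = log_2(2) = 1.0000

Case 3: c = 2 > log_2(2) = 1.0000
T(n) = O(n^2) = O(n^2)

For T(n) = 2T(n/2) + O(n^2): log_2(2) = 1.0000. This is Case 3 of the Master Theorem (c > log_b(a), work dominated by root), giving O(n^2).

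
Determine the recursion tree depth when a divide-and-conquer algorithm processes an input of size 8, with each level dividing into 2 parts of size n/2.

For divide and conquer with division factor 2:

Problem sizes at each level:
Level 0: 8
Level 1: 4
Level 2: 2
Level 3: 1

The root is level 0 and the size-1 base case is level 3 (the tree spans levels 0 through 3, i.e. 4 levels counting the root), so the depth is the number of divisions: log_2(8) = 3

The recursion tree depth is log_2(8) = 3. At each level, the problem size is divided by 2, so it takes 3 divisions to reduce to a base case of size 1. The algorithm makes 2 recursive calls at each level.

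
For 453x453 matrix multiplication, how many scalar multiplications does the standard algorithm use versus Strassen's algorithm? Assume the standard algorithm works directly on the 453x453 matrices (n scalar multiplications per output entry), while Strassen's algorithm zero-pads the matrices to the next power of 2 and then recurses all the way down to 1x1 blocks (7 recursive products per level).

Matrix multiplication for 453x453 matrices:

Strassen's algorithm requires power-of-2 dimensions. Pad 453x453 to 512x512 (next power of 2).

Standard algorithm: 453^3 = 92959677 multiplications
Strassen's algorithm: 7^(log2(512)) = 7^9 = 40353607 multiplications
Savings: 92959677 - 40353607 = 52606070 multiplications

Standard: 92959677 multiplications (453^3). Strassen: 40353607 multiplications (7^9, after padding to 512x512). Strassen reduces 8 recursive multiplications to 7 at each level.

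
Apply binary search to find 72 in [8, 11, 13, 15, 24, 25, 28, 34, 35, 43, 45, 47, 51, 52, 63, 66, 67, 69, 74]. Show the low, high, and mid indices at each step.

Binary search for 72 in [8, 11, 13, 15, 24, 25, 28, 34, 35, 43, 45, 47, 51, 52, 63, 66, 67, 69, 74]:

lo=0, hi=18, mid=9, arr[mid]=43 -> 43 < 72, search right half
lo=10, hi=18, mid=14, arr[mid]=63 -> 63 < 72, search right half
lo=15, hi=18, mid=16, arr[mid]=67 -> 67 < 72, search right half
lo=17, hi=18, mid=17, arr[mid]=69 -> 69 < 72, search right half
lo=18, hi=18, mid=18, arr[mid]=74 -> 74 > 72, search left half
lo=18 > hi=17, target 72 not found

Binary search determines that 72 is not in the array after 5 comparisons. The search space was exhausted without finding the target.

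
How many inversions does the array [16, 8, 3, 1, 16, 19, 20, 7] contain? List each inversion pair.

Finding inversions in [16, 8, 3, 1, 16, 19, 20, 7]:

(0, 1): arr[0]=16 > arr[1]=8
(0, 2): arr[0]=16 > arr[2]=3
(0, 3): arr[0]=16 > arr[3]=1
(0, 7): arr[0]=16 > arr[7]=7
(1, 2): arr[1]=8 > arr[2]=3
(1, 3): arr[1]=8 > arr[3]=1
(1, 7): arr[1]=8 > arr[7]=7
(2, 3): arr[2]=3 > arr[3]=1
(4, 7): arr[4]=16 > arr[7]=7
(5, 7): arr[5]=19 > arr[7]=7
(6, 7): arr[6]=20 > arr[7]=7

Total inversions: 11

The array has 11 inversion(s): (0,1), (0,2), (0,3), (0,7), (1,2), (1,3), (1,7), (2,3), (4,7), (5,7), (6,7). Each pair (i,j) satisfies i < j and arr[i] > arr[j].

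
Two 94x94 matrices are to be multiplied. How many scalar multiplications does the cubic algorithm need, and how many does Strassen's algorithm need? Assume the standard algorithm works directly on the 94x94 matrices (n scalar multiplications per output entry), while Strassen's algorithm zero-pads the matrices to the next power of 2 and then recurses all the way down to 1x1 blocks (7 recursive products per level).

Matrix multiplication for 94x94 matrices:

Strassen's algorithm requires power-of-2 dimensions. Pad 94x94 to 128x128 (next power of 2).

Standard algorithm: 94^3 = 830584 multiplications
Strassen's algorithm: 7^(log2(128)) = 7^7 = 823543 multiplications
Savings: 830584 - 823543 = 7041 multiplications

Standard: 830584 multiplications (94^3). Strassen: 823543 multiplications (7^7, after padding to 128x128). Strassen reduces 8 recursive multiplications to 7 at each level.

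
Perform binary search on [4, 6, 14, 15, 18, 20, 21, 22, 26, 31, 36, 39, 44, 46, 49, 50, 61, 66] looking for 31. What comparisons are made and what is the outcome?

Binary search for 31 in [4, 6, 14, 15, 18, 20, 21, 22, 26, 31, 36, 39, 44, 46, 49, 50, 61, 66]:

lo=0, hi=17, mid=8, arr[mid]=26 -> 26 < 31, search right half
lo=9, hi=17, mid=13, arr[mid]=46 -> 46 > 31, search left half
lo=9, hi=12, mid=10, arr[mid]=36 -> 36 > 31, search left half
lo=9, hi=9, mid=9, arr[mid]=31 -> Found target at index 9!

Binary search finds 31 at index 9 after 4 comparisons. The search repeatedly halves the search space by comparing with the middle element.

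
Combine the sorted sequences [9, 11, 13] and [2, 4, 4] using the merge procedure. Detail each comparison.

Merging process:

Compare 9 vs 2: take 2 from right. Merged: [2]
Compare 9 vs 4: take 4 from right. Merged: [2, 4]
Compare 9 vs 4: take 4 from right. Merged: [2, 4, 4]
Append remaining from left: [9, 11, 13]. Merged: [2, 4, 4, 9, 11, 13]

Final merged array: [2, 4, 4, 9, 11, 13]
Total comparisons: 3

The merged array is [2, 4, 4, 9, 11, 13], requiring 3 comparisons. The merge step runs in O(n) time where n is the total number of elements.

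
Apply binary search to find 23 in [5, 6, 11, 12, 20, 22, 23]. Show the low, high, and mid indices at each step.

Binary search for 23 in [5, 6, 11, 12, 20, 22, 23]:

lo=0, hi=6, mid=3, arr[mid]=12 -> 12 < 23, search right half
lo=4, hi=6, mid=5, arr[mid]=22 -> 22 < 23, search right half
lo=6, hi=6, mid=6, arr[mid]=23 -> Found target at index 6!

Binary search finds 23 at index 6 after 3 comparisons. The search repeatedly halves the search space by comparing with the middle element.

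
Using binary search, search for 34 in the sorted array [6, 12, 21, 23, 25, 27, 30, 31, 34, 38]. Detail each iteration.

Binary search for 34 in [6, 12, 21, 23, 25, 27, 30, 31, 34, 38]:

lo=0, hi=9, mid=4, arr[mid]=25 -> 25 < 34, search right half
lo=5, hi=9, mid=7, arr[mid]=31 -> 31 < 34, search right half
lo=8, hi=9, mid=8, arr[mid]=34 -> Found target at index 8!

Binary search finds 34 at index 8 after 3 comparisons. The search repeatedly halves the search space by comparing with the middle element.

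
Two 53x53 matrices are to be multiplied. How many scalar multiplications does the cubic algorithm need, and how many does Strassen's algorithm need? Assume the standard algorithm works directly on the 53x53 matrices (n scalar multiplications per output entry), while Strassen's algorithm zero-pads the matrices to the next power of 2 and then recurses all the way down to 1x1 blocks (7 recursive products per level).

Matrix multiplication for 53x53 matrices:

Strassen's algorithm requires power-of-2 dimensions. Pad 53x53 to 64x64 (next power of 2).

Standard algorithm: 53^3 = 148877 multiplications
Strassen's algorithm: 7^(log2(64)) = 7^6 = 117649 multiplications
Savings: 148877 - 117649 = 31228 multiplications

Standard: 148877 multiplications (53^3). Strassen: 117649 multiplications (7^6, after padding to 64x64). Strassen reduces 8 recursive multiplications to 7 at each level.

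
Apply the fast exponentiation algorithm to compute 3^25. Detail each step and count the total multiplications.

Computing 3^25 by squaring (build up from 3^1; each line after the first costs one multiplication):

3^1 = 3
3^2 = (3^1)^2 = 3^2 = 9
3^3 = 3 * 3^2 = 3 * 9 = 27
3^6 = (3^3)^2 = 27^2 = 729
3^12 = (3^6)^2 = 729^2 = 531441
3^24 = (3^12)^2 = 531441^2 = 282429536481
3^25 = 3 * 3^24 = 3 * 282429536481 = 847288609443

Result: 847288609443
Multiplications needed: 6 (6 lines after 3^1)

3^25 = 847288609443. Using exponentiation by squaring, this requires 6 multiplications. The key idea: if the exponent is even, square the half-power; if odd, multiply by the base once.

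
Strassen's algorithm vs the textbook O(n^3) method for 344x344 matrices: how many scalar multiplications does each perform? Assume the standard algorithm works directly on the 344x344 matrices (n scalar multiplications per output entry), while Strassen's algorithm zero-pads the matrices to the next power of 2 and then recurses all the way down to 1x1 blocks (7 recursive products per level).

Matrix multiplication for 344x344 matrices:

Strassen's algorithm requires power-of-2 dimensions. Pad 344x344 to 512x512 (next power of 2).

Standard algorithm: 344^3 = 40707584 multiplications
Strassen's algorithm: 7^(log2(512)) = 7^9 = 40353607 multiplications
Savings: 40707584 - 40353607 = 353977 multiplications

Standard: 40707584 multiplications (344^3). Strassen: 40353607 multiplications (7^9, after padding to 512x512). Strassen reduces 8 recursive multiplications to 7 at each level.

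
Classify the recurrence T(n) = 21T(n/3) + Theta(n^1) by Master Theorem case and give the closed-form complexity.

Master Theorem for T(n) = 21T(n/3) + O(n^1):

a = 21, b = 3, c = 1
log_b(a) = log_3(21) = 2.7712

Case 1: c = 1 < log_3(21) = 2.7712
T(n) = O(n^(log_3 21))

For T(n) = 21T(n/3) + O(n^1): log_3(21) = 2.7712. This is Case 1 of the Master Theorem (c < log_b(a), work dominated by leaves), giving O(n^(log_3 21)).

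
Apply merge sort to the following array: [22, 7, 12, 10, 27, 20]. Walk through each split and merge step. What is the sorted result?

Merge sort trace:

Split: [22, 7, 12, 10, 27, 20] -> [22, 7, 12] and [10, 27, 20]
  Split: [22, 7, 12] -> [22] and [7, 12]
    Split: [7, 12] -> [7] and [12]
    Merge: [7] + [12] -> [7, 12]
  Merge: [22] + [7, 12] -> [7, 12, 22]
  Split: [10, 27, 20] -> [10] and [27, 20]
    Split: [27, 20] -> [27] and [20]
    Merge: [27] + [20] -> [20, 27]
  Merge: [10] + [20, 27] -> [10, 20, 27]
Merge: [7, 12, 22] + [10, 20, 27] -> [7, 10, 12, 20, 22, 27]

Final sorted array: [7, 10, 12, 20, 22, 27]

The merge sort proceeds by recursively splitting the array and merging sorted halves.
After all merges, the sorted array is [7, 10, 12, 20, 22, 27].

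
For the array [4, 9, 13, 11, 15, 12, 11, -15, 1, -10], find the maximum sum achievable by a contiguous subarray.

Using Kadane's algorithm on [4, 9, 13, 11, 15, 12, 11, -15, 1, -10]:

Scanning through the array:
Position 1 (value 9): max_ending_here = 13, max_so_far = 13
Position 2 (value 13): max_ending_here = 26, max_so_far = 26
Position 3 (value 11): max_ending_here = 37, max_so_far = 37
Position 4 (value 15): max_ending_here = 52, max_so_far = 52
Position 5 (value 12): max_ending_here = 64, max_so_far = 64
Position 6 (value 11): max_ending_here = 75, max_so_far = 75
Position 7 (value -15): max_ending_here = 60, max_so_far = 75
Position 8 (value 1): max_ending_here = 61, max_so_far = 75
Position 9 (value -10): max_ending_here = 51, max_so_far = 75

Maximum subarray: [4, 9, 13, 11, 15, 12, 11]
Maximum sum: 75

The maximum subarray is [4, 9, 13, 11, 15, 12, 11] with sum 75. This subarray runs from index 0 to index 6.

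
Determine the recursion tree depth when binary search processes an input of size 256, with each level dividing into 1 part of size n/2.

For divide and conquer with division factor 2:

Problem sizes at each level:
Level 0: 256
Level 1: 128
Level 2: 64
Level 3: 32
Level 4: 16
Level 5: 8
Level 6: 4
Level 7: 2
Level 8: 1

The root is level 0 and the size-1 base case is level 8 (the tree spans levels 0 through 8, i.e. 9 levels counting the root), so the depth is the number of divisions: log_2(256) = 8

The recursion tree depth is log_2(256) = 8. At each level, the problem size is divided by 2, so it takes 8 divisions to reduce to a base case of size 1. The algorithm makes 1 recursive call at each level.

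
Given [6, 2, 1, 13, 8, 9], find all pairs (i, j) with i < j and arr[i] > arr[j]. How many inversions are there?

Finding inversions in [6, 2, 1, 13, 8, 9]:

(0, 1): arr[0]=6 > arr[1]=2
(0, 2): arr[0]=6 > arr[2]=1
(1, 2): arr[1]=2 > arr[2]=1
(3, 4): arr[3]=13 > arr[4]=8
(3, 5): arr[3]=13 > arr[5]=9

Total inversions: 5

The array has 5 inversion(s): (0,1), (0,2), (1,2), (3,4), (3,5). Each pair (i,j) satisfies i < j and arr[i] > arr[j].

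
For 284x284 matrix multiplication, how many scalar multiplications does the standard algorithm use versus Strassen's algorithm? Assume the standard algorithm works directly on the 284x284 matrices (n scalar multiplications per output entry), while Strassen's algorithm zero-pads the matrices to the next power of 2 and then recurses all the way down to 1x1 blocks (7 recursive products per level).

Matrix multiplication for 284x284 matrices:

Strassen's algorithm requires power-of-2 dimensions. Pad 284x284 to 512x512 (next power of 2).

Standard algorithm: 284^3 = 22906304 multiplications
Strassen's algorithm: 7^(log2(512)) = 7^9 = 40353607 multiplications
Difference: 22906304 - 40353607 = -17447303 (Strassen uses MORE here due to padding overhead — for small or just-over-power-of-2 n, padding can outweigh the per-level savings)

Standard: 22906304 multiplications (284^3). Strassen: 40353607 multiplications (7^9, after padding to 512x512). Strassen reduces 8 recursive multiplications to 7 at each level.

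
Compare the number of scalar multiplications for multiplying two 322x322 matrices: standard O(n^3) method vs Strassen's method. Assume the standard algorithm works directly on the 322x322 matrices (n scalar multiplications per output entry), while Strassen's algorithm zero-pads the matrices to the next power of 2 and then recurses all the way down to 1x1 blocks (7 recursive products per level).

Matrix multiplication for 322x322 matrices:

Strassen's algorithm requires power-of-2 dimensions. Pad 322x322 to 512x512 (next power of 2).

Standard algorithm: 322^3 = 33386248 multiplications
Strassen's algorithm: 7^(log2(512)) = 7^9 = 40353607 multiplications
Difference: 33386248 - 40353607 = -6967359 (Strassen uses MORE here due to padding overhead — for small or just-over-power-of-2 n, padding can outweigh the per-level savings)

Standard: 33386248 multiplications (322^3). Strassen: 40353607 multiplications (7^9, after padding to 512x512). Strassen reduces 8 recursive multiplications to 7 at each level.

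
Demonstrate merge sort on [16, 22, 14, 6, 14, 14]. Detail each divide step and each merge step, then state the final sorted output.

Merge sort trace:

Split: [16, 22, 14, 6, 14, 14] -> [16, 22, 14] and [6, 14, 14]
  Split: [16, 22, 14] -> [16] and [22, 14]
    Split: [22, 14] -> [22] and [14]
    Merge: [22] + [14] -> [14, 22]
  Merge: [16] + [14, 22] -> [14, 16, 22]
  Split: [6, 14, 14] -> [6] and [14, 14]
    Split: [14, 14] -> [14] and [14]
    Merge: [14] + [14] -> [14, 14]
  Merge: [6] + [14, 14] -> [6, 14, 14]
Merge: [14, 16, 22] + [6, 14, 14] -> [6, 14, 14, 14, 16, 22]

Final sorted array: [6, 14, 14, 14, 16, 22]

The merge sort proceeds by recursively splitting the array and merging sorted halves.
After all merges, the sorted array is [6, 14, 14, 14, 16, 22].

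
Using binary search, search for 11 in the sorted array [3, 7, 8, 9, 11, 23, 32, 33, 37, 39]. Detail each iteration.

Binary search for 11 in [3, 7, 8, 9, 11, 23, 32, 33, 37, 39]:

lo=0, hi=9, mid=4, arr[mid]=11 -> Found target at index 4!

Binary search finds 11 at index 4 after 1 comparisons. The search repeatedly halves the search space by comparing with the middle element.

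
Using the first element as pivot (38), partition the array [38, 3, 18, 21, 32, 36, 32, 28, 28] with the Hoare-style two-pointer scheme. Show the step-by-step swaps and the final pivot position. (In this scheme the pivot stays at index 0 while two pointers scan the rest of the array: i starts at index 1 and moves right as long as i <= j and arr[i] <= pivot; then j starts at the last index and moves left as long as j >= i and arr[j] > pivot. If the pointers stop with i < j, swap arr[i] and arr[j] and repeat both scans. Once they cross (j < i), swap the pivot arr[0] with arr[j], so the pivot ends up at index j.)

Hoare-style two-pointer partition with pivot = 38:

Initial array: [38, 3, 18, 21, 32, 36, 32, 28, 28]

Pointers start at i = 1, j = 8.
i ends at 9, j ends at 8: the pointers have crossed (j < i), so scanning stops.

Swap pivot arr[0] with arr[8] to place pivot at position 8: [28, 3, 18, 21, 32, 36, 32, 28, 38]
Pivot position: 8

After partitioning with pivot 38, the array becomes [28, 3, 18, 21, 32, 36, 32, 28, 38]. The pivot is placed at index 8. All elements to the left of the pivot are <= 38, and all elements to the right are > 38.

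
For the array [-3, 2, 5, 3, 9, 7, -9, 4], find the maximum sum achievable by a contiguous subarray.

Using Kadane's algorithm on [-3, 2, 5, 3, 9, 7, -9, 4]:

Scanning through the array:
Position 1 (value 2): max_ending_here = 2, max_so_far = 2
Position 2 (value 5): max_ending_here = 7, max_so_far = 7
Position 3 (value 3): max_ending_here = 10, max_so_far = 10
Position 4 (value 9): max_ending_here = 19, max_so_far = 19
Position 5 (value 7): max_ending_here = 26, max_so_far = 26
Position 6 (value -9): max_ending_here = 17, max_so_far = 26
Position 7 (value 4): max_ending_here = 21, max_so_far = 26

Maximum subarray: [2, 5, 3, 9, 7]
Maximum sum: 26

The maximum subarray is [2, 5, 3, 9, 7] with sum 26. This subarray runs from index 1 to index 5.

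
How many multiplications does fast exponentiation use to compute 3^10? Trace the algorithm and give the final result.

Computing 3^10 by squaring (build up from 3^1; each line after the first costs one multiplication):

3^1 = 3
3^2 = (3^1)^2 = 3^2 = 9
3^4 = (3^2)^2 = 9^2 = 81
3^5 = 3 * 3^4 = 3 * 81 = 243
3^10 = (3^5)^2 = 243^2 = 59049

Result: 59049
Multiplications needed: 4 (4 lines after 3^1)

3^10 = 59049. Using exponentiation by squaring, this requires 4 multiplications. The key idea: if the exponent is even, square the half-power; if odd, multiply by the base once.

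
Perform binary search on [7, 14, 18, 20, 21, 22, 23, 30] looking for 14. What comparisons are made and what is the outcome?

Binary search for 14 in [7, 14, 18, 20, 21, 22, 23, 30]:

lo=0, hi=7, mid=3, arr[mid]=20 -> 20 > 14, search left half
lo=0, hi=2, mid=1, arr[mid]=14 -> Found target at index 1!

Binary search finds 14 at index 1 after 2 comparisons. The search repeatedly halves the search space by comparing with the middle element.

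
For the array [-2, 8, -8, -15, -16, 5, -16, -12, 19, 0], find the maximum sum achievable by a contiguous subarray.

Using Kadane's algorithm on [-2, 8, -8, -15, -16, 5, -16, -12, 19, 0]:

Scanning through the array:
Position 1 (value 8): max_ending_here = 8, max_so_far = 8
Position 2 (value -8): max_ending_here = 0, max_so_far = 8
Position 3 (value -15): max_ending_here = -15, max_so_far = 8
Position 4 (value -16): max_ending_here = -16, max_so_far = 8
Position 5 (value 5): max_ending_here = 5, max_so_far = 8
Position 6 (value -16): max_ending_here = -11, max_so_far = 8
Position 7 (value -12): max_ending_here = -12, max_so_far = 8
Position 8 (value 19): max_ending_here = 19, max_so_far = 19
Position 9 (value 0): max_ending_here = 19, max_so_far = 19

Maximum subarray: [19]
Maximum sum: 19

The maximum subarray is [19] with sum 19. This subarray runs from index 8 to index 8.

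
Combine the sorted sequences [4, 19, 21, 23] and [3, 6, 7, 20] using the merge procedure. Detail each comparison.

Merging process:

Compare 4 vs 3: take 3 from right. Merged: [3]
Compare 4 vs 6: take 4 from left. Merged: [3, 4]
Compare 19 vs 6: take 6 from right. Merged: [3, 4, 6]
Compare 19 vs 7: take 7 from right. Merged: [3, 4, 6, 7]
Compare 19 vs 20: take 19 from left. Merged: [3, 4, 6, 7, 19]
Compare 21 vs 20: take 20 from right. Merged: [3, 4, 6, 7, 19, 20]
Append remaining from left: [21, 23]. Merged: [3, 4, 6, 7, 19, 20, 21, 23]

Final merged array: [3, 4, 6, 7, 19, 20, 21, 23]
Total comparisons: 6

The merged array is [3, 4, 6, 7, 19, 20, 21, 23], requiring 6 comparisons. The merge step runs in O(n) time where n is the total number of elements.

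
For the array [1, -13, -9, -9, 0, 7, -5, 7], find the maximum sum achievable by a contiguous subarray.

Using Kadane's algorithm on [1, -13, -9, -9, 0, 7, -5, 7]:

Scanning through the array:
Position 1 (value -13): max_ending_here = -12, max_so_far = 1
Position 2 (value -9): max_ending_here = -9, max_so_far = 1
Position 3 (value -9): max_ending_here = -9, max_so_far = 1
Position 4 (value 0): max_ending_here = 0, max_so_far = 1
Position 5 (value 7): max_ending_here = 7, max_so_far = 7
Position 6 (value -5): max_ending_here = 2, max_so_far = 7
Position 7 (value 7): max_ending_here = 9, max_so_far = 9

Maximum subarray: [0, 7, -5, 7]
Maximum sum: 9

The maximum subarray is [0, 7, -5, 7] with sum 9. This subarray runs from index 4 to index 7.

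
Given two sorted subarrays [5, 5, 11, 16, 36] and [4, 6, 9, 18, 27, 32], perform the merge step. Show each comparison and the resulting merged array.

Merging process:

Compare 5 vs 4: take 4 from right. Merged: [4]
Compare 5 vs 6: take 5 from left. Merged: [4, 5]
Compare 5 vs 6: take 5 from left. Merged: [4, 5, 5]
Compare 11 vs 6: take 6 from right. Merged: [4, 5, 5, 6]
Compare 11 vs 9: take 9 from right. Merged: [4, 5, 5, 6, 9]
Compare 11 vs 18: take 11 from left. Merged: [4, 5, 5, 6, 9, 11]
Compare 16 vs 18: take 16 from left. Merged: [4, 5, 5, 6, 9, 11, 16]
Compare 36 vs 18: take 18 from right. Merged: [4, 5, 5, 6, 9, 11, 16, 18]
Compare 36 vs 27: take 27 from right. Merged: [4, 5, 5, 6, 9, 11, 16, 18, 27]
Compare 36 vs 32: take 32 from right. Merged: [4, 5, 5, 6, 9, 11, 16, 18, 27, 32]
Append remaining from left: [36]. Merged: [4, 5, 5, 6, 9, 11, 16, 18, 27, 32, 36]

Final merged array: [4, 5, 5, 6, 9, 11, 16, 18, 27, 32, 36]
Total comparisons: 10

The merged array is [4, 5, 5, 6, 9, 11, 16, 18, 27, 32, 36], requiring 10 comparisons. The merge step runs in O(n) time where n is the total number of elements.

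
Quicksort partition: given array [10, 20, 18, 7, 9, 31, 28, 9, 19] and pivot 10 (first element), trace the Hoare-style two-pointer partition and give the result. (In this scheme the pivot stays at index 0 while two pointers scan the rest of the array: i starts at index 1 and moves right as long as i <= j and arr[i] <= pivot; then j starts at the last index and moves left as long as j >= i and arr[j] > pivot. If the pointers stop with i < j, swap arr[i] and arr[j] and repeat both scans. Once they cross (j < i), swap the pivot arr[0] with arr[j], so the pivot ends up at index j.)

Hoare-style two-pointer partition with pivot = 10:

Initial array: [10, 20, 18, 7, 9, 31, 28, 9, 19]

Pointers start at i = 1, j = 8.
i stops at index 1 (arr[1]=20 > 10), j stops at index 7 (arr[7]=9 <= 10): swap arr[1] and arr[7], array becomes [10, 9, 18, 7, 9, 31, 28, 20, 19]
i stops at index 2 (arr[2]=18 > 10), j stops at index 4 (arr[4]=9 <= 10): swap arr[2] and arr[4], array becomes [10, 9, 9, 7, 18, 31, 28, 20, 19]
i ends at 4, j ends at 3: the pointers have crossed (j < i), so scanning stops.

Swap pivot arr[0] with arr[3] to place pivot at position 3: [7, 9, 9, 10, 18, 31, 28, 20, 19]
Pivot position: 3

After partitioning with pivot 10, the array becomes [7, 9, 9, 10, 18, 31, 28, 20, 19]. The pivot is placed at index 3. All elements to the left of the pivot are <= 10, and all elements to the right are > 10.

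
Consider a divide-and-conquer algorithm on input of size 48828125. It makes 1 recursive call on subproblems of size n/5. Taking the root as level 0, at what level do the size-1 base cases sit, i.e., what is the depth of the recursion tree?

For divide and conquer with division factor 5:

Problem sizes at each level:
Level 0: 48828125
Level 1: 9765625
Level 2: 1953125
Level 3: 390625
Level 4: 78125
Level 5: 15625
Level 6: 3125
Level 7: 625
Level 8: 125
Level 9: 25
Level 10: 5
Level 11: 1

The root is level 0 and the size-1 base case is level 11 (the tree spans levels 0 through 11, i.e. 12 levels counting the root), so the depth is the number of divisions: log_5(48828125) = 11

The recursion tree depth is log_5(48828125) = 11. At each level, the problem size is divided by 5, so it takes 11 divisions to reduce to a base case of size 1. The algorithm makes 1 recursive call at each level.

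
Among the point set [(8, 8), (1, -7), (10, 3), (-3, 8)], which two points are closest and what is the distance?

Computing all pairwise distances among 4 points:

d((8, 8), (1, -7)) = 16.5529
d((8, 8), (10, 3)) = 5.3852 <-- minimum
d((8, 8), (-3, 8)) = 11.0
d((1, -7), (10, 3)) = 13.4536
d((1, -7), (-3, 8)) = 15.5242
d((10, 3), (-3, 8)) = 13.9284

Closest pair: (8, 8) and (10, 3) with distance 5.3852

The closest pair is (8, 8) and (10, 3) with Euclidean distance 5.3852. For 4 points, brute-force pairwise comparison is shown above. For large n, the divide-and-conquer algorithm (sort by x, recurse on halves, check the dividing strip) achieves O(n log n).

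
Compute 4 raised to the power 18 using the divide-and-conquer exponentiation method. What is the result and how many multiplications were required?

Computing 4^18 by squaring (build up from 4^1; each line after the first costs one multiplication):

4^1 = 4
4^2 = (4^1)^2 = 4^2 = 16
4^4 = (4^2)^2 = 16^2 = 256
4^8 = (4^4)^2 = 256^2 = 65536
4^9 = 4 * 4^8 = 4 * 65536 = 262144
4^18 = (4^9)^2 = 262144^2 = 68719476736

Result: 68719476736
Multiplications needed: 5 (5 lines after 4^1)

4^18 = 68719476736. Using exponentiation by squaring, this requires 5 multiplications. The key idea: if the exponent is even, square the half-power; if odd, multiply by the base once.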